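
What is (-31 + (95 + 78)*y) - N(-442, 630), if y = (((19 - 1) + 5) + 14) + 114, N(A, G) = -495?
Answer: 26587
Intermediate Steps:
y = 151 (y = ((18 + 5) + 14) + 114 = (23 + 14) + 114 = 37 + 114 = 151)
(-31 + (95 + 78)*y) - N(-442, 630) = (-31 + (95 + 78)*151) - 1*(-495) = (-31 + 173*151) + 495 = (-31 + 26123) + 495 = 26092 + 495 = 26587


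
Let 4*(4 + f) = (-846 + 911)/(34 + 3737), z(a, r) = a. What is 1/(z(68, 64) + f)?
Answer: 15084/965441 ≈ 0.015624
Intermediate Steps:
f = -60271/15084 (f = -4 + ((-846 + 911)/(34 + 3737))/4 = -4 + (65/3771)/4 = -4 + (65*(1/3771))/4 = -4 + (¼)*(65/3771) = -4 + 65/15084 = -60271/15084 ≈ -3.9957)
1/(z(68, 64) + f) = 1/(68 - 60271/15084) = 1/(965441/15084) = 15084/965441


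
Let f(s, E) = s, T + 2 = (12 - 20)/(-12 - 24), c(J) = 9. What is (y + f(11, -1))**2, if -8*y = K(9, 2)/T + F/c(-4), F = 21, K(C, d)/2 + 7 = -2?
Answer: 3286969/36864 ≈ 89.165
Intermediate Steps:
K(C, d) = -18 (K(C, d) = -14 + 2*(-2) = -14 - 4 = -18)
T = -16/9 (T = -2 + (12 - 20)/(-12 - 24) = -2 - 8/(-36) = -2 - 8*(-1/36) = -2 + 2/9 = -16/9 ≈ -1.7778)
y = -299/192 (y = -(-18/(-16/9) + 21/9)/8 = -(-18*(-9/16) + 21*(1/9))/8 = -(81/8 + 7/3)/8 = -1/8*299/24 = -299/192 ≈ -1.5573)
(y + f(11, -1))**2 = (-299/192 + 11)**2 = (1813/192)**2 = 3286969/36864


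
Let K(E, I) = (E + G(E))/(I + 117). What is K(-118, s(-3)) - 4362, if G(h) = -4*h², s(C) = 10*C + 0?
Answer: -435308/87 ≈ -5003.5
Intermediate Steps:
s(C) = 10*C
K(E, I) = (E - 4*E²)/(117 + I) (K(E, I) = (E - 4*E²)/(I + 117) = (E - 4*E²)/(117 + I))
K(-118, s(-3)) - 4362 = -118*(1 - 4*(-118))/(117 + 10*(-3)) - 4362 = -118*(1 + 472)/(117 - 30) - 4362 = -118*473/87 - 4362 = -118*1/87*473 - 4362 = -55814/87 - 4362 = -435308/87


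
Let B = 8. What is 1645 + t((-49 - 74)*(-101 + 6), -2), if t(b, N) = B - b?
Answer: -10032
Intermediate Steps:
t(b, N) = 8 - b
1645 + t((-49 - 74)*(-101 + 6), -2) = 1645 + (8 - (-49 - 74)*(-101 + 6)) = 1645 + (8 - (-123)*(-95)) = 1645 + (8 - 1*11685) = 1645 + (8 - 11685) = 1645 - 11677 = -10032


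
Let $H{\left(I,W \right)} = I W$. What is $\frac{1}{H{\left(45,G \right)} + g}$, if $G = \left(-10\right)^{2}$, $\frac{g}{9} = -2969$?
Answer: $- \frac{1}{22221} \approx -4.5002 \cdot 10^{-5}$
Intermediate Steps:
$g = -26721$ ($g = 9 \left(-2969\right) = -26721$)
$G = 100$
$\frac{1}{H{\left(45,G \right)} + g} = \frac{1}{45 \cdot 100 - 26721} = \frac{1}{4500 - 26721} = \frac{1}{-22221} = - \frac{1}{22221}$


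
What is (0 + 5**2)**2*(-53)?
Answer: -33125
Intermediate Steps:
(0 + 5**2)**2*(-53) = (0 + 25)**2*(-53) = 25**2*(-53) = 625*(-53) = -33125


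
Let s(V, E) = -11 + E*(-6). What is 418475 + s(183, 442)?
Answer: 415812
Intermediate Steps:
s(V, E) = -11 - 6*E
418475 + s(183, 442) = 418475 + (-11 - 6*442) = 418475 + (-11 - 2652) = 418475 - 2663 = 415812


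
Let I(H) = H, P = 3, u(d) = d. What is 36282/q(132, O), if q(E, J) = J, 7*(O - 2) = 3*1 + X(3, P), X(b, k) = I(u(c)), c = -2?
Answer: 84658/5 ≈ 16932.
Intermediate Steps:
X(b, k) = -2
O = 15/7 (O = 2 + (3*1 - 2)/7 = 2 + (3 - 2)/7 = 2 + (⅐)*1 = 2 + ⅐ = 15/7 ≈ 2.1429)
36282/q(132, O) = 36282/(15/7) = 36282*(7/15) = 84658/5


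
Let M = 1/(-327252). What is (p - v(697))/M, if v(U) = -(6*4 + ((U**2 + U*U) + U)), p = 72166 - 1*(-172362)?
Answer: -398222159484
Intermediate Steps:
p = 244528 (p = 72166 + 172362 = 244528)
v(U) = -24 - U - 2*U**2 (v(U) = -(24 + ((U**2 + U**2) + U)) = -(24 + (2*U**2 + U)) = -(24 + (U + 2*U**2)) = -(24 + U + 2*U**2) = -24 - U - 2*U**2)
M = -1/327252 ≈ -3.0557e-6
(p - v(697))/M = (244528 - (-24 - 1*697 - 2*697**2))/(-1/327252) = (244528 - (-24 - 697 - 2*485809))*(-327252) = (244528 - (-24 - 697 - 971618))*(-327252) = (244528 - 1*(-972339))*(-327252) = (244528 + 972339)*(-327252) = 1216867*(-327252) = -398222159484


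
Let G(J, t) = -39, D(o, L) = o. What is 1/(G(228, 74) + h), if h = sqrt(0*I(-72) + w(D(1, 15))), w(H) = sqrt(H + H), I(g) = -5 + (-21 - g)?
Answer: -59319/2313439 - 1521*2**(1/4)/2313439 - 39*sqrt(2)/2313439 - 2**(3/4)/2313439 ≈ -0.026447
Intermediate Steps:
I(g) = -26 - g
w(H) = sqrt(2)*sqrt(H) (w(H) = sqrt(2*H) = sqrt(2)*sqrt(H))
h = 2**(1/4) (h = sqrt(0*(-26 - 1*(-72)) + sqrt(2)*sqrt(1)) = sqrt(0*(-26 + 72) + sqrt(2)*1) = sqrt(0*46 + sqrt(2)) = sqrt(0 + sqrt(2)) = sqrt(sqrt(2)) = 2**(1/4) ≈ 1.1892)
1/(G(228, 74) + h) = 1/(-39 + 2**(1/4))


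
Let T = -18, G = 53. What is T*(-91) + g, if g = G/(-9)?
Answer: 14689/9 ≈ 1632.1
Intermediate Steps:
g = -53/9 (g = 53/(-9) = 53*(-⅑) = -53/9 ≈ -5.8889)
T*(-91) + g = -18*(-91) - 53/9 = 1638 - 53/9 = 14689/9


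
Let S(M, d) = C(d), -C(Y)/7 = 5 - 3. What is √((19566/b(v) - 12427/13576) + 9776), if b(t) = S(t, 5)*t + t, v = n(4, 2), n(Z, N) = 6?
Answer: √74165278727722/88244 ≈ 97.592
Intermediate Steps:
C(Y) = -14 (C(Y) = -7*(5 - 3) = -7*2 = -14)
S(M, d) = -14
v = 6
b(t) = -13*t (b(t) = -14*t + t = -13*t)
√((19566/b(v) - 12427/13576) + 9776) = √((19566/((-13*6)) - 12427/13576) + 9776) = √((19566/(-78) - 12427*1/13576) + 9776) = √((19566*(-1/78) - 12427/13576) + 9776) = √((-3261/13 - 12427/13576) + 9776) = √(-44432887/176488 + 9776) = √(1680913801/176488) = √74165278727722/88244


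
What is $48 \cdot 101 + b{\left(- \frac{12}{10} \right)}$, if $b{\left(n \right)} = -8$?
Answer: $4840$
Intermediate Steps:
$48 \cdot 101 + b{\left(- \frac{12}{10} \right)} = 48 \cdot 101 - 8 = 4848 - 8 = 4840$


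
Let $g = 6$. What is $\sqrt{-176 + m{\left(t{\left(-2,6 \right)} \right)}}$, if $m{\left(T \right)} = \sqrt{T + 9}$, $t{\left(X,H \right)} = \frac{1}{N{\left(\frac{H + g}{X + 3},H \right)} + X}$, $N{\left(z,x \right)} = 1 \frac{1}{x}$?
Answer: $\frac{\sqrt{-21296 + 11 \sqrt{1023}}}{11} \approx 13.156 i$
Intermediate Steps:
$N{\left(z,x \right)} = \frac{1}{x}$
$t{\left(X,H \right)} = \frac{1}{X + \frac{1}{H}}$ ($t{\left(X,H \right)} = \frac{1}{\frac{1}{H} + X} = \frac{1}{X + \frac{1}{H}}$)
$m{\left(T \right)} = \sqrt{9 + T}$
$\sqrt{-176 + m{\left(t{\left(-2,6 \right)} \right)}} = \sqrt{-176 + \sqrt{9 + \frac{6}{1 + 6 \left(-2\right)}}} = \sqrt{-176 + \sqrt{9 + \frac{6}{1 - 12}}} = \sqrt{-176 + \sqrt{9 + \frac{6}{-11}}} = \sqrt{-176 + \sqrt{9 + 6 \left(- \frac{1}{11}\right)}} = \sqrt{-176 + \sqrt{9 - \frac{6}{11}}} = \sqrt{-176 + \sqrt{\frac{93}{11}}} = \sqrt{-176 + \frac{\sqrt{1023}}{11}}$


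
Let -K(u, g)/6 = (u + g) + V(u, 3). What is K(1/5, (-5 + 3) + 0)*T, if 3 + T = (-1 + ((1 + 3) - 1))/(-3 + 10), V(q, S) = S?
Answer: 684/35 ≈ 19.543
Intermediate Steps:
K(u, g) = -18 - 6*g - 6*u (K(u, g) = -6*((u + g) + 3) = -6*((g + u) + 3) = -6*(3 + g + u) = -18 - 6*g - 6*u)
T = -19/7 (T = -3 + (-1 + ((1 + 3) - 1))/(-3 + 10) = -3 + (-1 + (4 - 1))/7 = -3 + (-1 + 3)*(⅐) = -3 + 2*(⅐) = -3 + 2/7 = -19/7 ≈ -2.7143)
K(1/5, (-5 + 3) + 0)*T = (-18 - 6*((-5 + 3) + 0) - 6/5)*(-19/7) = (-18 - 6*(-2 + 0) - 6*⅕)*(-19/7) = (-18 - 6*(-2) - 6/5)*(-19/7) = (-18 + 12 - 6/5)*(-19/7) = -36/5*(-19/7) = 684/35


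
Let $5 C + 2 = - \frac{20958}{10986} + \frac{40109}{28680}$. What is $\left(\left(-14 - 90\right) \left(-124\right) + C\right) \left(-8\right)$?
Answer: $- \frac{3385911632579}{32820675} \approx -1.0316 \cdot 10^{5}$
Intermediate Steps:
$C = - \frac{131765821}{262565400}$ ($C = - \frac{2}{5} + \frac{- \frac{20958}{10986} + \frac{40109}{28680}}{5} = - \frac{2}{5} + \frac{\left(-20958\right) \frac{1}{10986} + 40109 \cdot \frac{1}{28680}}{5} = - \frac{2}{5} + \frac{- \frac{3493}{1831} + \frac{40109}{28680}}{5} = - \frac{2}{5} + \frac{1}{5} \left(- \frac{26739661}{52513080}\right) = - \frac{2}{5} - \frac{26739661}{262565400} = - \frac{131765821}{262565400} \approx -0.50184$)
$\left(\left(-14 - 90\right) \left(-124\right) + C\right) \left(-8\right) = \left(\left(-14 - 90\right) \left(-124\right) - \frac{131765821}{262565400}\right) \left(-8\right) = \left(\left(-104\right) \left(-124\right) - \frac{131765821}{262565400}\right) \left(-8\right) = \left(12896 - \frac{131765821}{262565400}\right) \left(-8\right) = \frac{3385911632579}{262565400} \left(-8\right) = - \frac{3385911632579}{32820675}$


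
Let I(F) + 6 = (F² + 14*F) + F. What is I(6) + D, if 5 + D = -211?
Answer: -96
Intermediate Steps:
D = -216 (D = -5 - 211 = -216)
I(F) = -6 + F² + 15*F (I(F) = -6 + ((F² + 14*F) + F) = -6 + (F² + 15*F) = -6 + F² + 15*F)
I(6) + D = (-6 + 6² + 15*6) - 216 = (-6 + 36 + 90) - 216 = 120 - 216 = -96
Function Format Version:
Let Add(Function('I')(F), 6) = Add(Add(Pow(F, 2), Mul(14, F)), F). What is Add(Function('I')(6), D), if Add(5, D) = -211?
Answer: -96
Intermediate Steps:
D = -216 (D = Add(-5, -211) = -216)
Function('I')(F) = Add(-6, Pow(F, 2), Mul(15, F)) (Function('I')(F) = Add(-6, Add(Add(Pow(F, 2), Mul(14, F)), F)) = Add(-6, Add(Pow(F, 2), Mul(15, F))) = Add(-6, Pow(F, 2), Mul(15, F)))
Add(Function('I')(6), D) = Add(Add(-6, Pow(6, 2), Mul(15, 6)), -216) = Add(Add(-6, 36, 90), -216) = Add(120, -216) = -96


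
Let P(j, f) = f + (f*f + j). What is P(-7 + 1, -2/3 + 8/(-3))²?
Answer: 256/81 ≈ 3.1605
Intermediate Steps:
P(j, f) = f + j + f² (P(j, f) = f + (f² + j) = f + (j + f²) = f + j + f²)
P(-7 + 1, -2/3 + 8/(-3))² = ((-2/3 + 8/(-3)) + (-7 + 1) + (-2/3 + 8/(-3))²)² = ((-2*⅓ + 8*(-⅓)) - 6 + (-2*⅓ + 8*(-⅓))²)² = ((-⅔ - 8/3) - 6 + (-⅔ - 8/3)²)² = (-10/3 - 6 + (-10/3)²)² = (-10/3 - 6 + 100/9)² = (16/9)² = 256/81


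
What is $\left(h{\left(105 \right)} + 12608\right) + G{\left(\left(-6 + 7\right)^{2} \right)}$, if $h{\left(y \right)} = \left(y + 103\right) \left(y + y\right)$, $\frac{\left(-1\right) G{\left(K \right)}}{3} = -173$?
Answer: $56807$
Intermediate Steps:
$G{\left(K \right)} = 519$ ($G{\left(K \right)} = \left(-3\right) \left(-173\right) = 519$)
$h{\left(y \right)} = 2 y \left(103 + y\right)$ ($h{\left(y \right)} = \left(103 + y\right) 2 y = 2 y \left(103 + y\right)$)
$\left(h{\left(105 \right)} + 12608\right) + G{\left(\left(-6 + 7\right)^{2} \right)} = \left(2 \cdot 105 \left(103 + 105\right) + 12608\right) + 519 = \left(2 \cdot 105 \cdot 208 + 12608\right) + 519 = \left(43680 + 12608\right) + 519 = 56288 + 519 = 56807$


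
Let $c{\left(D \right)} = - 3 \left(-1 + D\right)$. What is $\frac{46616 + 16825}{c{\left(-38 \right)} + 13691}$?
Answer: $\frac{63441}{13808} \approx 4.5945$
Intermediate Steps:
$c{\left(D \right)} = 3 - 3 D$
$\frac{46616 + 16825}{c{\left(-38 \right)} + 13691} = \frac{46616 + 16825}{\left(3 - -114\right) + 13691} = \frac{63441}{\left(3 + 114\right) + 13691} = \frac{63441}{117 + 13691} = \frac{63441}{13808}$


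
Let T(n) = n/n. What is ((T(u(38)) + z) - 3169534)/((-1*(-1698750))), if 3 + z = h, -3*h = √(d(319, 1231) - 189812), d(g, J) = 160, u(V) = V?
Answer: -528256/283125 - I*√47413/2548125 ≈ -1.8658 - 8.5453e-5*I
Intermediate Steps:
T(n) = 1
h = -2*I*√47413/3 (h = -√(160 - 189812)/3 = -2*I*√47413/3 ≈ -145.16*I)
z = -3 - 2*I*√47413/3 ≈ -3.0 - 145.16*I
((T(u(38)) + z) - 3169534)/((-1*(-1698750))) = ((1 + (-3 - 2*I*√47413/3)) - 3169534)/((-1*(-1698750))) = ((-2 - 2*I*√47413/3) - 3169534)/1698750 = (-3169536 - 2*I*√47413/3)*(1/1698750) = -528256/283125 - I*√47413/2548125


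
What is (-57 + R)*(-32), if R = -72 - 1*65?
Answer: 6208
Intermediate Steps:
R = -137 (R = -72 - 65 = -137)
(-57 + R)*(-32) = (-57 - 137)*(-32) = -194*(-32) = 6208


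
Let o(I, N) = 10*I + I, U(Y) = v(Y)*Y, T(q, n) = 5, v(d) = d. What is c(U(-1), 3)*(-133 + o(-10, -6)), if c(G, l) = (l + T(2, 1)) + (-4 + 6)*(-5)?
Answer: 486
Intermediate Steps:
U(Y) = Y**2 (U(Y) = Y*Y = Y**2)
c(G, l) = -5 + l (c(G, l) = (l + 5) + (-4 + 6)*(-5) = (5 + l) + 2*(-5) = (5 + l) - 10 = -5 + l)
o(I, N) = 11*I
c(U(-1), 3)*(-133 + o(-10, -6)) = (-5 + 3)*(-133 + 11*(-10)) = -2*(-133 - 110) = -2*(-243) = 486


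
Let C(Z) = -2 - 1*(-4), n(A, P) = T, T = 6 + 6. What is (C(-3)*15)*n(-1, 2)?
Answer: 360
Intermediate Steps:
T = 12
n(A, P) = 12
C(Z) = 2 (C(Z) = -2 + 4 = 2)
(C(-3)*15)*n(-1, 2) = (2*15)*12 = 30*12 = 360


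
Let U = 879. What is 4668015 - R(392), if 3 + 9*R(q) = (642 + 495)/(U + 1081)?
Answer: 9149309927/1960 ≈ 4.6680e+6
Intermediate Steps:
R(q) = -527/1960 (R(q) = -1/3 + ((642 + 495)/(879 + 1081))/9 = -1/3 + (1137/1960)/9 = -1/3 + (1137*(1/1960))/9 = -1/3 + (1/9)*(1137/1960) = -1/3 + 379/5880 = -527/1960)
4668015 - R(392) = 4668015 - 1*(-527/1960) = 4668015 + 527/1960 = 9149309927/1960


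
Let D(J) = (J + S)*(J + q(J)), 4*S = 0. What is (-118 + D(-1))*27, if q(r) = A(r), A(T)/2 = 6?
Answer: -3483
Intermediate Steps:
A(T) = 12 (A(T) = 2*6 = 12)
S = 0 (S = (1/4)*0 = 0)
q(r) = 12
D(J) = J*(12 + J) (D(J) = (J + 0)*(J + 12) = J*(12 + J))
(-118 + D(-1))*27 = (-118 - (12 - 1))*27 = (-118 - 1*11)*27 = (-118 - 11)*27 = -129*27 = -3483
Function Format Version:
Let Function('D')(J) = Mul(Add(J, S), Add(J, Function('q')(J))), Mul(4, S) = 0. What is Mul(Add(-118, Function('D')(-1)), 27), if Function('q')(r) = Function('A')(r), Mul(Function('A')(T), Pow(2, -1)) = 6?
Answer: -3483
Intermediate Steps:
Function('A')(T) = 12 (Function('A')(T) = Mul(2, 6) = 12)
S = 0 (S = Mul(Rational(1, 4), 0) = 0)
Function('q')(r) = 12
Function('D')(J) = Mul(J, Add(12, J)) (Function('D')(J) = Mul(Add(J, 0), Add(J, 12)) = Mul(J, Add(12, J)))
Mul(Add(-118, Function('D')(-1)), 27) = Mul(Add(-118, Mul(-1, Add(12, -1))), 27) = Mul(Add(-118, Mul(-1, 11)), 27) = Mul(Add(-118, -11), 27) = Mul(-129, 27) = -3483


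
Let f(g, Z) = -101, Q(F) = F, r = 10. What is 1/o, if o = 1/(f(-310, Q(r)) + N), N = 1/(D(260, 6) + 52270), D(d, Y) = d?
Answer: -5305529/52530 ≈ -101.00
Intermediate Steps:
N = 1/52530 (N = 1/(260 + 52270) = 1/52530 ≈ 1.9037e-5)
o = -52530/5305529 (o = 1/(-101 + 1/52530) = 1/(-5305529/52530) = -52530/5305529 ≈ -0.0099010)
1/o = 1/(-52530/5305529) = -5305529/52530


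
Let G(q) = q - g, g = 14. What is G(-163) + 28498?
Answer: 28321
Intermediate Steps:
G(q) = -14 + q (G(q) = q - 1*14 = q - 14 = -14 + q)
G(-163) + 28498 = (-14 - 163) + 28498 = -177 + 28498 = 28321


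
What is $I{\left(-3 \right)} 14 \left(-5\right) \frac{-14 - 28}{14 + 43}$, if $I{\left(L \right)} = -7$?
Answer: $- \frac{6860}{19} \approx -361.05$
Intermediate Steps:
$I{\left(-3 \right)} 14 \left(-5\right) \frac{-14 - 28}{14 + 43} = - 7 \cdot 14 \left(-5\right) \frac{-14 - 28}{14 + 43} = \left(-7\right) \left(-70\right) \frac{-14 - 28}{57} = 490 \left(\left(-42\right) \frac{1}{57}\right) = 490 \left(- \frac{14}{19}\right) = - \frac{6860}{19}$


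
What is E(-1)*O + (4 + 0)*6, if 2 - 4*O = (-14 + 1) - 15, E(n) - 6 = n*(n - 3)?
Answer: 99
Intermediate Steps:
E(n) = 6 + n*(-3 + n) (E(n) = 6 + n*(n - 3) = 6 + n*(-3 + n))
O = 15/2 (O = ½ - ((-14 + 1) - 15)/4 = ½ - (-13 - 15)/4 = ½ - ¼*(-28) = ½ + 7 = 15/2 ≈ 7.5000)
E(-1)*O + (4 + 0)*6 = (6 + (-1)² - 3*(-1))*(15/2) + (4 + 0)*6 = (6 + 1 + 3)*(15/2) + 4*6 = 10*(15/2) + 24 = 75 + 24 = 99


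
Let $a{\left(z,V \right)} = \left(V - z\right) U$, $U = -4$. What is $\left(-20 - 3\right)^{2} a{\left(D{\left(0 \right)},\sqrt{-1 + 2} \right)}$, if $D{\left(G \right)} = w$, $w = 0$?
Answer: $-2116$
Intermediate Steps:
$D{\left(G \right)} = 0$
$a{\left(z,V \right)} = - 4 V + 4 z$ ($a{\left(z,V \right)} = \left(V - z\right) \left(-4\right) = - 4 V + 4 z$)
$\left(-20 - 3\right)^{2} a{\left(D{\left(0 \right)},\sqrt{-1 + 2} \right)} = \left(-20 - 3\right)^{2} \left(- 4 \sqrt{-1 + 2} + 4 \cdot 0\right) = \left(-23\right)^{2} \left(- 4 \sqrt{1} + 0\right) = 529 \left(\left(-4\right) 1 + 0\right) = 529 \left(-4 + 0\right) = 529 \left(-4\right) = -2116$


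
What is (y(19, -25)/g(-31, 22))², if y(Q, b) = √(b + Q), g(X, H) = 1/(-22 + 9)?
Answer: -1014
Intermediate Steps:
g(X, H) = -1/13 (g(X, H) = 1/(-13) = -1/13)
y(Q, b) = √(Q + b)
(y(19, -25)/g(-31, 22))² = (√(19 - 25)/(-1/13))² = (√(-6)*(-13))² = ((I*√6)*(-13))² = (-13*I*√6)² = -1014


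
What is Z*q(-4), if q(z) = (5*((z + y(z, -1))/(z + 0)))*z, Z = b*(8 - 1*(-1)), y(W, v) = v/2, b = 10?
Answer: -2025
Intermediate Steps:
y(W, v) = v/2 (y(W, v) = v*(½) = v/2)
Z = 90 (Z = 10*(8 - 1*(-1)) = 10*(8 + 1) = 10*9 = 90)
q(z) = -5/2 + 5*z (q(z) = (5*((z + (½)*(-1))/(z + 0)))*z = (5*((z - ½)/z))*z = (5*((-½ + z)/z))*z = (5*(-½ + z)/z)*z = -5/2 + 5*z)
Z*q(-4) = 90*(-5/2 + 5*(-4)) = 90*(-5/2 - 20) = 90*(-45/2) = -2025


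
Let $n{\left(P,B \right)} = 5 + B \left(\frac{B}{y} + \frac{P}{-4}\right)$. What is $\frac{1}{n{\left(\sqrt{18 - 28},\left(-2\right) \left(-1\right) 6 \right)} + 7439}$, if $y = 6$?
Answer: $\frac{3734}{27885557} + \frac{3 i \sqrt{10}}{55771114} \approx 0.0001339 + 1.701 \cdot 10^{-7} i$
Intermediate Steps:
$n{\left(P,B \right)} = 5 + B \left(- \frac{P}{4} + \frac{B}{6}\right)$ ($n{\left(P,B \right)} = 5 + B \left(\frac{B}{6} + \frac{P}{-4}\right) = 5 + B \left(B \frac{1}{6} + P \left(- \frac{1}{4}\right)\right) = 5 + B \left(\frac{B}{6} - \frac{P}{4}\right) = 5 + B \left(- \frac{P}{4} + \frac{B}{6}\right)$)
$\frac{1}{n{\left(\sqrt{18 - 28},\left(-2\right) \left(-1\right) 6 \right)} + 7439} = \frac{1}{\left(5 + \frac{\left(\left(-2\right) \left(-1\right) 6\right)^{2}}{6} - \frac{\left(-2\right) \left(-1\right) 6 \sqrt{18 - 28}}{4}\right) + 7439} = \frac{1}{\left(5 + \frac{\left(2 \cdot 6\right)^{2}}{6} - \frac{2 \cdot 6 \sqrt{-10}}{4}\right) + 7439} = \frac{1}{\left(5 + \frac{12^{2}}{6} - 3 i \sqrt{10}\right) + 7439} = \frac{1}{\left(5 + \frac{1}{6} \cdot 144 - 3 i \sqrt{10}\right) + 7439} = \frac{1}{\left(5 + 24 - 3 i \sqrt{10}\right) + 7439} = \frac{1}{\left(29 - 3 i \sqrt{10}\right) + 7439} = \frac{1}{7468 - 3 i \sqrt{10}}$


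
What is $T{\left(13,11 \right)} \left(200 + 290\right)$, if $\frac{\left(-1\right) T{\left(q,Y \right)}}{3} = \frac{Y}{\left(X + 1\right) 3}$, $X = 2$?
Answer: $- \frac{5390}{3} \approx -1796.7$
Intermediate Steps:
$T{\left(q,Y \right)} = - \frac{Y}{3}$ ($T{\left(q,Y \right)} = - 3 \frac{Y}{\left(2 + 1\right) 3} = - 3 \frac{Y}{3 \cdot 3} = - 3 \frac{Y}{9} = - \frac{Y}{3}$)
$T{\left(13,11 \right)} \left(200 + 290\right) = \left(- \frac{1}{3}\right) 11 \left(200 + 290\right) = \left(- \frac{11}{3}\right) 490 = - \frac{5390}{3}$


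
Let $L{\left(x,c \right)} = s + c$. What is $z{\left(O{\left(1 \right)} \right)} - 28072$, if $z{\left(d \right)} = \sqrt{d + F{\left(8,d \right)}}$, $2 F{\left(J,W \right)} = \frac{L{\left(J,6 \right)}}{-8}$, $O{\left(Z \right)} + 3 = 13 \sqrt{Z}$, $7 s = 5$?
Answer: $-28072 + \frac{\sqrt{7511}}{28} \approx -28069.0$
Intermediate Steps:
$s = \frac{5}{7}$ ($s = \frac{1}{7} \cdot 5 = \frac{5}{7} \approx 0.71429$)
$L{\left(x,c \right)} = \frac{5}{7} + c$
$O{\left(Z \right)} = -3 + 13 \sqrt{Z}$
$F{\left(J,W \right)} = - \frac{47}{112}$ ($F{\left(J,W \right)} = \frac{\left(\frac{5}{7} + 6\right) \frac{1}{-8}}{2} = \frac{\frac{47}{7} \left(- \frac{1}{8}\right)}{2} = \frac{1}{2} \left(- \frac{47}{56}\right) = - \frac{47}{112}$)
$z{\left(d \right)} = \sqrt{- \frac{47}{112} + d}$ ($z{\left(d \right)} = \sqrt{d - \frac{47}{112}} = \sqrt{- \frac{47}{112} + d}$)
$z{\left(O{\left(1 \right)} \right)} - 28072 = \frac{\sqrt{-329 + 784 \left(-3 + 13 \sqrt{1}\right)}}{28} - 28072 = \frac{\sqrt{-329 + 784 \left(-3 + 13 \cdot 1\right)}}{28} - 28072 = \frac{\sqrt{-329 + 784 \left(-3 + 13\right)}}{28} - 28072 = \frac{\sqrt{-329 + 784 \cdot 10}}{28} - 28072 = \frac{\sqrt{-329 + 7840}}{28} - 28072 = \frac{\sqrt{7511}}{28} - 28072 = -28072 + \frac{\sqrt{7511}}{28}$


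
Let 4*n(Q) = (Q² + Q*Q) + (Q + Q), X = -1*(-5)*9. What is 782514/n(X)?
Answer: 86946/115 ≈ 756.05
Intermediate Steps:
X = 45 (X = 5*9 = 45)
n(Q) = Q/2 + Q²/2 (n(Q) = ((Q² + Q*Q) + (Q + Q))/4 = ((Q² + Q²) + 2*Q)/4 = (2*Q² + 2*Q)/4 = (2*Q + 2*Q²)/4 = Q/2 + Q²/2)
782514/n(X) = 782514/(((½)*45*(1 + 45))) = 782514/(((½)*45*46)) = 782514/1035 = 782514*(1/1035) = 86946/115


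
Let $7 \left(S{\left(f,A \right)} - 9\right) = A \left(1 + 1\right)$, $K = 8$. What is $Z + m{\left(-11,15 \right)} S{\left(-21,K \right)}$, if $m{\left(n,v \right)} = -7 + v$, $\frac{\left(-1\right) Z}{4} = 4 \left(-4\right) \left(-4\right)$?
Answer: $- \frac{1160}{7} \approx -165.71$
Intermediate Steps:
$Z = -256$ ($Z = - 4 \cdot 4 \left(-4\right) \left(-4\right) = - 4 \left(\left(-16\right) \left(-4\right)\right) = \left(-4\right) 64 = -256$)
$S{\left(f,A \right)} = 9 + \frac{2 A}{7}$ ($S{\left(f,A \right)} = 9 + \frac{A \left(1 + 1\right)}{7} = 9 + \frac{A 2}{7} = 9 + \frac{2 A}{7}$)
$Z + m{\left(-11,15 \right)} S{\left(-21,K \right)} = -256 + \left(-7 + 15\right) \left(9 + \frac{2}{7} \cdot 8\right) = -256 + 8 \left(9 + \frac{16}{7}\right) = -256 + 8 \cdot \frac{79}{7} = -256 + \frac{632}{7} = - \frac{1160}{7}$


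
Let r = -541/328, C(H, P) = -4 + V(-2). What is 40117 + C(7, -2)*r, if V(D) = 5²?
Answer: 13147015/328 ≈ 40082.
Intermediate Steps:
V(D) = 25
C(H, P) = 21 (C(H, P) = -4 + 25 = 21)
r = -541/328 (r = -541*1/328 = -541/328 ≈ -1.6494)
40117 + C(7, -2)*r = 40117 + 21*(-541/328) = 40117 - 11361/328 = 13147015/328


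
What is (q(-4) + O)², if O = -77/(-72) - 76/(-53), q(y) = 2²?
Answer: 615883489/14561856 ≈ 42.294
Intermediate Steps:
q(y) = 4
O = 9553/3816 (O = -77*(-1/72) - 76*(-1/53) = 77/72 + 76/53 = 9553/3816 ≈ 2.5034)
(q(-4) + O)² = (4 + 9553/3816)² = (24817/3816)² = 615883489/14561856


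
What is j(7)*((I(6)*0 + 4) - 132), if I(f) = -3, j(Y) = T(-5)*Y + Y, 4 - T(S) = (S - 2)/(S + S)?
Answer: -19264/5 ≈ -3852.8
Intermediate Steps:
T(S) = 4 - (-2 + S)/(2*S) (T(S) = 4 - (S - 2)/(S + S) = 4 - (-2 + S)/(2*S))
j(Y) = 43*Y/10 (j(Y) = (7/2 + 1/(-5))*Y + Y = (7/2 - 1/5)*Y + Y = 33*Y/10 + Y = 43*Y/10)
j(7)*((I(6)*0 + 4) - 132) = ((43/10)*7)*((-3*0 + 4) - 132) = 301*((0 + 4) - 132)/10 = 301*(4 - 132)/10 = (301/10)*(-128) = -19264/5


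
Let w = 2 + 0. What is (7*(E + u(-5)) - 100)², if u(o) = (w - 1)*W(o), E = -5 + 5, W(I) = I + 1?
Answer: 16384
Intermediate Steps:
W(I) = 1 + I
E = 0
w = 2
u(o) = 1 + o (u(o) = (2 - 1)*(1 + o) = 1*(1 + o) = 1 + o)
(7*(E + u(-5)) - 100)² = (7*(0 + (1 - 5)) - 100)² = (7*(0 - 4) - 100)² = (7*(-4) - 100)² = (-28 - 100)² = (-128)² = 16384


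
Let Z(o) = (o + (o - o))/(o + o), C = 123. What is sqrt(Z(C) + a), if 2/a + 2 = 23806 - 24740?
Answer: sqrt(3029)/78 ≈ 0.70559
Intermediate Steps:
Z(o) = 1/2 (Z(o) = (o + 0)/((2*o)) = o*(1/(2*o)) = 1/2)
a = -1/468 (a = 2/(-2 + (23806 - 24740)) = 2/(-2 - 934) = 2/(-936) = 2*(-1/936) = -1/468 ≈ -0.0021368)
sqrt(Z(C) + a) = sqrt(1/2 - 1/468) = sqrt(233/468) = sqrt(3029)/78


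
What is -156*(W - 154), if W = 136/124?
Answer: 739440/31 ≈ 23853.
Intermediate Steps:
W = 34/31 (W = 136*(1/124) = 34/31 ≈ 1.0968)
-156*(W - 154) = -156*(34/31 - 154) = -156*(-4740/31) = 739440/31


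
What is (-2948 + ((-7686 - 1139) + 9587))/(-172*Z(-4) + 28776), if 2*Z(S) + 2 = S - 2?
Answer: -1093/14732 ≈ -0.074192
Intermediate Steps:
Z(S) = -2 + S/2 (Z(S) = -1 + (S - 2)/2 = -1 + (-2 + S)/2 = -1 + (-1 + S/2) = -2 + S/2)
(-2948 + ((-7686 - 1139) + 9587))/(-172*Z(-4) + 28776) = (-2948 + ((-7686 - 1139) + 9587))/(-172*(-2 + (½)*(-4)) + 28776) = (-2948 + (-8825 + 9587))/(-172*(-2 - 2) + 28776) = (-2948 + 762)/(-172*(-4) + 28776) = -2186/(688 + 28776) = -2186/29464 = -2186*1/29464 = -1093/14732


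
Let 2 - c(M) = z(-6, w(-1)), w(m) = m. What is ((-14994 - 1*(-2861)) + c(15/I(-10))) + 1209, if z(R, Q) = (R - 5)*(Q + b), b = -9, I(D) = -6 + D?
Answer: -11032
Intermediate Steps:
z(R, Q) = (-9 + Q)*(-5 + R) (z(R, Q) = (R - 5)*(Q - 9) = (-5 + R)*(-9 + Q) = (-9 + Q)*(-5 + R))
c(M) = -108 (c(M) = 2 - (45 - 9*(-6) - 5*(-1) - 1*(-6)) = 2 - (45 + 54 + 5 + 6) = 2 - 1*110 = 2 - 110 = -108)
((-14994 - 1*(-2861)) + c(15/I(-10))) + 1209 = ((-14994 - 1*(-2861)) - 108) + 1209 = ((-14994 + 2861) - 108) + 1209 = (-12133 - 108) + 1209 = -12241 + 1209 = -11032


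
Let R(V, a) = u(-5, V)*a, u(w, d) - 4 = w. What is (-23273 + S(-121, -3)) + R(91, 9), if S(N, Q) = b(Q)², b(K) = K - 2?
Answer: -23257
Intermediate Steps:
u(w, d) = 4 + w
R(V, a) = -a (R(V, a) = (4 - 5)*a = -a)
b(K) = -2 + K
S(N, Q) = (-2 + Q)²
(-23273 + S(-121, -3)) + R(91, 9) = (-23273 + (-2 - 3)²) - 1*9 = (-23273 + (-5)²) - 9 = (-23273 + 25) - 9 = -23248 - 9 = -23257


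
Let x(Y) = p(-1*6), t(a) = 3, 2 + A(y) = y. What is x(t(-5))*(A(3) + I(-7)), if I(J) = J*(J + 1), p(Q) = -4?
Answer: -172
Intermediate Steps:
A(y) = -2 + y
I(J) = J*(1 + J)
x(Y) = -4
x(t(-5))*(A(3) + I(-7)) = -4*((-2 + 3) - 7*(1 - 7)) = -4*(1 - 7*(-6)) = -4*(1 + 42) = -4*43 = -172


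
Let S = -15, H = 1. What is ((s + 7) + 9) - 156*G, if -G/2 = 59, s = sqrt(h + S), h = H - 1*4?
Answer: 18424 + 3*I*sqrt(2) ≈ 18424.0 + 4.2426*I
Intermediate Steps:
h = -3 (h = 1 - 1*4 = 1 - 4 = -3)
s = 3*I*sqrt(2) (s = sqrt(-3 - 15) = sqrt(-18) = 3*I*sqrt(2) ≈ 4.2426*I)
G = -118 (G = -2*59 = -118)
((s + 7) + 9) - 156*G = ((3*I*sqrt(2) + 7) + 9) - 156*(-118) = ((7 + 3*I*sqrt(2)) + 9) + 18408 = (16 + 3*I*sqrt(2)) + 18408 = 18424 + 3*I*sqrt(2)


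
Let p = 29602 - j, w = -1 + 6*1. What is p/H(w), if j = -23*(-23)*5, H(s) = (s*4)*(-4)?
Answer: -26957/80 ≈ -336.96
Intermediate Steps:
w = 5 (w = -1 + 6 = 5)
H(s) = -16*s (H(s) = (4*s)*(-4) = -16*s)
j = 2645 (j = 529*5 = 2645)
p = 26957 (p = 29602 - 1*2645 = 29602 - 2645 = 26957)
p/H(w) = 26957/((-16*5)) = 26957/(-80) = 26957*(-1/80) = -26957/80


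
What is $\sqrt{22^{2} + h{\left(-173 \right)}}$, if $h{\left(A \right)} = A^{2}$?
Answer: $\sqrt{30413} \approx 174.39$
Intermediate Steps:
$\sqrt{22^{2} + h{\left(-173 \right)}} = \sqrt{22^{2} + \left(-173\right)^{2}} = \sqrt{484 + 29929} = \sqrt{30413}$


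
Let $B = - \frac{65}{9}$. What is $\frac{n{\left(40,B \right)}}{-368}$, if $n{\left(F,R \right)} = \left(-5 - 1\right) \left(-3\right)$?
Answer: $- \frac{9}{184} \approx -0.048913$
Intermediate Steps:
$B = - \frac{65}{9}$ ($B = \left(-65\right) \frac{1}{9} = - \frac{65}{9} \approx -7.2222$)
$n{\left(F,R \right)} = 18$ ($n{\left(F,R \right)} = \left(-6\right) \left(-3\right) = 18$)
$\frac{n{\left(40,B \right)}}{-368} = \frac{18}{-368} = 18 \left(- \frac{1}{368}\right) = - \frac{9}{184}$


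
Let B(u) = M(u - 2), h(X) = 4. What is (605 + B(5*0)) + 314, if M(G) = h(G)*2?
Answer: 927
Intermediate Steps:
M(G) = 8 (M(G) = 4*2 = 8)
B(u) = 8
(605 + B(5*0)) + 314 = (605 + 8) + 314 = 613 + 314 = 927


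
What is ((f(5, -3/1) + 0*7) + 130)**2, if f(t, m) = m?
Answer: 16129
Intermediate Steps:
((f(5, -3/1) + 0*7) + 130)**2 = ((-3/1 + 0*7) + 130)**2 = ((-3*1 + 0) + 130)**2 = ((-3 + 0) + 130)**2 = (-3 + 130)**2 = 127**2 = 16129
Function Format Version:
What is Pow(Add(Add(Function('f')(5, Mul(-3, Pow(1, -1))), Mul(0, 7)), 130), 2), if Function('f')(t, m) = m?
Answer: 16129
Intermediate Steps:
Pow(Add(Add(Function('f')(5, Mul(-3, Pow(1, -1))), Mul(0, 7)), 130), 2) = Pow(Add(Add(Mul(-3, Pow(1, -1)), Mul(0, 7)), 130), 2) = Pow(Add(Add(Mul(-3, 1), 0), 130), 2) = Pow(Add(Add(-3, 0), 130), 2) = Pow(Add(-3, 130), 2) = Pow(127, 2) = 16129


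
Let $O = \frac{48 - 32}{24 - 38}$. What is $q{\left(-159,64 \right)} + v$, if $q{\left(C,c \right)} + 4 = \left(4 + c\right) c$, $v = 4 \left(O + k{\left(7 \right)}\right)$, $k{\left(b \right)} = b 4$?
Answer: $\frac{31188}{7} \approx 4455.4$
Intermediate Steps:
$k{\left(b \right)} = 4 b$
$O = - \frac{8}{7}$ ($O = \frac{16}{-14} = 16 \left(- \frac{1}{14}\right) = - \frac{8}{7} \approx -1.1429$)
$v = \frac{752}{7}$ ($v = 4 \left(- \frac{8}{7} + 4 \cdot 7\right) = 4 \left(- \frac{8}{7} + 28\right) = 4 \cdot \frac{188}{7} = \frac{752}{7} \approx 107.43$)
$q{\left(C,c \right)} = -4 + c \left(4 + c\right)$ ($q{\left(C,c \right)} = -4 + \left(4 + c\right) c = -4 + c \left(4 + c\right)$)
$q{\left(-159,64 \right)} + v = \left(-4 + 64^{2} + 4 \cdot 64\right) + \frac{752}{7} = \left(-4 + 4096 + 256\right) + \frac{752}{7} = 4348 + \frac{752}{7} = \frac{31188}{7}$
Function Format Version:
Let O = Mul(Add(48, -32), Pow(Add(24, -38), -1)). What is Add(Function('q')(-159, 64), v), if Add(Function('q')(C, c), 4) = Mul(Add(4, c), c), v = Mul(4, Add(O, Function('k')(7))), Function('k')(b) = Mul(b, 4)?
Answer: Rational(31188, 7) ≈ 4455.4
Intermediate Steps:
Function('k')(b) = Mul(4, b)
O = Rational(-8, 7) (O = Mul(16, Pow(-14, -1)) = Mul(16, Rational(-1, 14)) = Rational(-8, 7) ≈ -1.1429)
v = Rational(752, 7) (v = Mul(4, Add(Rational(-8, 7), Mul(4, 7))) = Mul(4, Add(Rational(-8, 7), 28)) = Mul(4, Rational(188, 7)) = Rational(752, 7) ≈ 107.43)
Function('q')(C, c) = Add(-4, Mul(c, Add(4, c))) (Function('q')(C, c) = Add(-4, Mul(Add(4, c), c)) = Add(-4, Mul(c, Add(4, c))))
Add(Function('q')(-159, 64), v) = Add(Add(-4, Pow(64, 2), Mul(4, 64)), Rational(752, 7)) = Add(Add(-4, 4096, 256), Rational(752, 7)) = Add(4348, Rational(752, 7)) = Rational(31188, 7)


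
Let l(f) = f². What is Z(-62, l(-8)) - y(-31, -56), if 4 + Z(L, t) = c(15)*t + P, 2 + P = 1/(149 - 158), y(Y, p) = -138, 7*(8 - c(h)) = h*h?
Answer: -89035/63 ≈ -1413.3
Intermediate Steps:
c(h) = 8 - h²/7 (c(h) = 8 - h*h/7 = 8 - h²/7)
P = -19/9 (P = -2 + 1/(149 - 158) = -2 + 1/(-9) = -2 - ⅑ = -19/9 ≈ -2.1111)
Z(L, t) = -55/9 - 169*t/7 (Z(L, t) = -4 + ((8 - ⅐*15²)*t - 19/9) = -4 + ((8 - ⅐*225)*t - 19/9) = -4 + ((8 - 225/7)*t - 19/9) = -4 + (-169*t/7 - 19/9) = -4 + (-19/9 - 169*t/7) = -55/9 - 169*t/7)
Z(-62, l(-8)) - y(-31, -56) = (-55/9 - 169/7*(-8)²) - 1*(-138) = (-55/9 - 169/7*64) + 138 = (-55/9 - 10816/7) + 138 = -97729/63 + 138 = -89035/63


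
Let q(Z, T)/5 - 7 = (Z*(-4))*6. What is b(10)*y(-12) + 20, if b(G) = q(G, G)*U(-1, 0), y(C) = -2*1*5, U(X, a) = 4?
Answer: 46620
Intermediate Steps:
q(Z, T) = 35 - 120*Z (q(Z, T) = 35 + 5*((Z*(-4))*6) = 35 + 5*(-4*Z*6) = 35 + 5*(-24*Z) = 35 - 120*Z)
y(C) = -10 (y(C) = -2*5 = -10)
b(G) = 140 - 480*G (b(G) = (35 - 120*G)*4 = 140 - 480*G)
b(10)*y(-12) + 20 = (140 - 480*10)*(-10) + 20 = (140 - 4800)*(-10) + 20 = -4660*(-10) + 20 = 46600 + 20 = 46620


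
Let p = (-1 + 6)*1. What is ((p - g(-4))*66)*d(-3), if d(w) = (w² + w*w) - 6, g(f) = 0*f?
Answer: 3960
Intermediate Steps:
g(f) = 0
d(w) = -6 + 2*w² (d(w) = (w² + w²) - 6 = 2*w² - 6 = -6 + 2*w²)
p = 5 (p = 5*1 = 5)
((p - g(-4))*66)*d(-3) = ((5 - 1*0)*66)*(-6 + 2*(-3)²) = ((5 + 0)*66)*(-6 + 2*9) = (5*66)*(-6 + 18) = 330*12 = 3960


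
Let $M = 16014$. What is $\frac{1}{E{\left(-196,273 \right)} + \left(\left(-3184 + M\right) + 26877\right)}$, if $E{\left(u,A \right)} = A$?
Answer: $\frac{1}{39980} \approx 2.5013 \cdot 10^{-5}$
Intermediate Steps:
$\frac{1}{E{\left(-196,273 \right)} + \left(\left(-3184 + M\right) + 26877\right)} = \frac{1}{273 + \left(\left(-3184 + 16014\right) + 26877\right)} = \frac{1}{273 + \left(12830 + 26877\right)} = \frac{1}{273 + 39707} = \frac{1}{39980}$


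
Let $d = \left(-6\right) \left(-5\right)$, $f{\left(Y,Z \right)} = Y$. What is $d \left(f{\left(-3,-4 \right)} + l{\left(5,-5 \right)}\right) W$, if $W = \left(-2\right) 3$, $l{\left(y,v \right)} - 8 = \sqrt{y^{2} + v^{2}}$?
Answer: $-900 - 900 \sqrt{2} \approx -2172.8$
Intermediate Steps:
$l{\left(y,v \right)} = 8 + \sqrt{v^{2} + y^{2}}$ ($l{\left(y,v \right)} = 8 + \sqrt{y^{2} + v^{2}} = 8 + \sqrt{v^{2} + y^{2}}$)
$W = -6$
$d = 30$
$d \left(f{\left(-3,-4 \right)} + l{\left(5,-5 \right)}\right) W = 30 \left(-3 + \left(8 + \sqrt{\left(-5\right)^{2} + 5^{2}}\right)\right) \left(-6\right) = 30 \left(-3 + \left(8 + \sqrt{25 + 25}\right)\right) \left(-6\right) = 30 \left(-3 + \left(8 + \sqrt{50}\right)\right) \left(-6\right) = 30 \left(-3 + \left(8 + 5 \sqrt{2}\right)\right) \left(-6\right) = 30 \left(5 + 5 \sqrt{2}\right) \left(-6\right) = \left(150 + 150 \sqrt{2}\right) \left(-6\right) = -900 - 900 \sqrt{2}$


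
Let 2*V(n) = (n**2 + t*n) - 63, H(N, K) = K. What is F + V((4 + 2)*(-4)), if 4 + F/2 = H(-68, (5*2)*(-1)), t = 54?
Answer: -839/2 ≈ -419.50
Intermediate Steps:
V(n) = -63/2 + n**2/2 + 27*n (V(n) = ((n**2 + 54*n) - 63)/2 = (-63 + n**2 + 54*n)/2 = -63/2 + n**2/2 + 27*n)
F = -28 (F = -8 + 2*((5*2)*(-1)) = -8 + 2*(10*(-1)) = -8 + 2*(-10) = -8 - 20 = -28)
F + V((4 + 2)*(-4)) = -28 + (-63/2 + ((4 + 2)*(-4))**2/2 + 27*((4 + 2)*(-4))) = -28 + (-63/2 + (6*(-4))**2/2 + 27*(6*(-4))) = -28 + (-63/2 + (1/2)*(-24)**2 + 27*(-24)) = -28 + (-63/2 + (1/2)*576 - 648) = -28 + (-63/2 + 288 - 648) = -28 - 783/2 = -839/2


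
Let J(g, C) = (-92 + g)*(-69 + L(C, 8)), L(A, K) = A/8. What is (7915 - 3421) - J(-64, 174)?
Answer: -2877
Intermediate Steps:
L(A, K) = A/8 (L(A, K) = A*(⅛) = A/8)
J(g, C) = (-92 + g)*(-69 + C/8)
(7915 - 3421) - J(-64, 174) = (7915 - 3421) - (6348 - 69*(-64) - 23/2*174 + (⅛)*174*(-64)) = 4494 - (6348 + 4416 - 2001 - 1392) = 4494 - 1*7371 = 4494 - 7371 = -2877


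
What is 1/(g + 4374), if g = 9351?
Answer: 1/13725 ≈ 7.2860e-5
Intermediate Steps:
1/(g + 4374) = 1/(9351 + 4374) = 1/13725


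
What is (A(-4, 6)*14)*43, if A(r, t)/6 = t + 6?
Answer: 43344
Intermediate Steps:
A(r, t) = 36 + 6*t (A(r, t) = 6*(t + 6) = 6*(6 + t) = 36 + 6*t)
(A(-4, 6)*14)*43 = ((36 + 6*6)*14)*43 = ((36 + 36)*14)*43 = (72*14)*43 = 1008*43 = 43344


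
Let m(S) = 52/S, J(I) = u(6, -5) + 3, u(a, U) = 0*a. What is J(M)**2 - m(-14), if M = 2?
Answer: 89/7 ≈ 12.714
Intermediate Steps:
u(a, U) = 0
J(I) = 3 (J(I) = 0 + 3 = 3)
J(M)**2 - m(-14) = 3**2 - 52/(-14) = 9 - 52*(-1)/14 = 9 - 1*(-26/7) = 9 + 26/7 = 89/7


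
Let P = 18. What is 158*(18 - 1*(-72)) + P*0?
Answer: 14220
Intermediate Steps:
158*(18 - 1*(-72)) + P*0 = 158*(18 - 1*(-72)) + 18*0 = 158*(18 + 72) + 0 = 158*90 + 0 = 14220 + 0 = 14220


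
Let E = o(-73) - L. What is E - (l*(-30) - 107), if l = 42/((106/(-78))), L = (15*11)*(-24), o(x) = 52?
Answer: 169167/53 ≈ 3191.8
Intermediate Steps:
L = -3960 (L = 165*(-24) = -3960)
l = -1638/53 (l = 42/((106*(-1/78))) = 42/(-53/39) = 42*(-39/53) = -1638/53 ≈ -30.906)
E = 4012 (E = 52 - 1*(-3960) = 52 + 3960 = 4012)
E - (l*(-30) - 107) = 4012 - (-1638/53*(-30) - 107) = 4012 - (49140/53 - 107) = 4012 - 1*43469/53 = 4012 - 43469/53 = 169167/53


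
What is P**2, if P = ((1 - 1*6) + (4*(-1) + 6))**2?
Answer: 81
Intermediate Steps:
P = 9 (P = ((1 - 6) + (-4 + 6))**2 = (-5 + 2)**2 = (-3)**2 = 9)
P**2 = 9**2 = 81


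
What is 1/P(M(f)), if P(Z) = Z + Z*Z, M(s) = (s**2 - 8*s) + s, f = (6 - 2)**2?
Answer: 1/20880 ≈ 4.7893e-5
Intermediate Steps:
f = 16 (f = 4**2 = 16)
M(s) = s**2 - 7*s
P(Z) = Z + Z**2
1/P(M(f)) = 1/((16*(-7 + 16))*(1 + 16*(-7 + 16))) = 1/((16*9)*(1 + 16*9)) = 1/(144*(1 + 144)) = 1/(144*145) = 1/20880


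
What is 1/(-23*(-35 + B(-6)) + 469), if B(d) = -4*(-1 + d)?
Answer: 1/630 ≈ 0.0015873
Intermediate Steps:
B(d) = 4 - 4*d
1/(-23*(-35 + B(-6)) + 469) = 1/(-23*(-35 + (4 - 4*(-6))) + 469) = 1/(-23*(-35 + (4 + 24)) + 469) = 1/(-23*(-35 + 28) + 469) = 1/(-23*(-7) + 469) = 1/(161 + 469) = 1/630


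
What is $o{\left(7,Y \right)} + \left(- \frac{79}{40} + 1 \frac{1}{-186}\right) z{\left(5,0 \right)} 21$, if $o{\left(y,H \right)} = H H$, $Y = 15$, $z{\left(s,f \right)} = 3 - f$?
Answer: $\frac{124293}{1240} \approx 100.24$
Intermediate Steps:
$o{\left(y,H \right)} = H^{2}$
$o{\left(7,Y \right)} + \left(- \frac{79}{40} + 1 \frac{1}{-186}\right) z{\left(5,0 \right)} 21 = 15^{2} + \left(- \frac{79}{40} + 1 \frac{1}{-186}\right) \left(3 - 0\right) 21 = 225 + \left(\left(-79\right) \frac{1}{40} + 1 \left(- \frac{1}{186}\right)\right) \left(3 + 0\right) 21 = 225 + \left(- \frac{79}{40} - \frac{1}{186}\right) 3 \cdot 21 = 225 - \frac{154707}{1240} = \frac{124293}{1240}$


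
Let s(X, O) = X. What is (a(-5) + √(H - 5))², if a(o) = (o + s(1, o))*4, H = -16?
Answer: (16 - I*√21)² ≈ 235.0 - 146.64*I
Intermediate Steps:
a(o) = 4 + 4*o (a(o) = (o + 1)*4 = (1 + o)*4 = 4 + 4*o)
(a(-5) + √(H - 5))² = ((4 + 4*(-5)) + √(-16 - 5))² = ((4 - 20) + √(-21))² = (-16 + I*√21)²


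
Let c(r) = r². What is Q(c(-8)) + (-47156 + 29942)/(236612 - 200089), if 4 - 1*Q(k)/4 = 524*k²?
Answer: -313557276814/36523 ≈ -8.5852e+6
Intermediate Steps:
Q(k) = 16 - 2096*k²
Q(c(-8)) + (-47156 + 29942)/(236612 - 200089) = (16 - 2096*((-8)²)²) + (-47156 + 29942)/(236612 - 200089) = (16 - 2096*64²) - 17214/36523 = (16 - 2096*4096) - 17214*1/36523 = (16 - 8585216) - 17214/36523 = -8585200 - 17214/36523 = -313557276814/36523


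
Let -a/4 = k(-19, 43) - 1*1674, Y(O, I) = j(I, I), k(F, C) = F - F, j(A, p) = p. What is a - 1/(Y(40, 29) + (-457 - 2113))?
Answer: 17014537/2541 ≈ 6696.0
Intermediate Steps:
k(F, C) = 0
Y(O, I) = I
a = 6696 (a = -4*(0 - 1*1674) = -4*(0 - 1674) = -4*(-1674) = 6696)
a - 1/(Y(40, 29) + (-457 - 2113)) = 6696 - 1/(29 + (-457 - 2113)) = 6696 - 1/(29 - 2570) = 6696 - 1/(-2541) = 6696 - 1*(-1/2541) = 6696 + 1/2541 = 17014537/2541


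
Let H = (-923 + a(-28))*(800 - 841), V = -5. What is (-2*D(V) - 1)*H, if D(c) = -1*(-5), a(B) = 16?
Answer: -409057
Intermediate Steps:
D(c) = 5
H = 37187 (H = (-923 + 16)*(800 - 841) = -907*(-41) = 37187)
(-2*D(V) - 1)*H = (-2*5 - 1)*37187 = (-10 - 1)*37187 = -11*37187 = -409057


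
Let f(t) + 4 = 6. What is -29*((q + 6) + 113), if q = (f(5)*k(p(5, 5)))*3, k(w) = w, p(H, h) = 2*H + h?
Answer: -6061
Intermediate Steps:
f(t) = 2 (f(t) = -4 + 6 = 2)
p(H, h) = h + 2*H
q = 90 (q = (2*(5 + 2*5))*3 = (2*(5 + 10))*3 = (2*15)*3 = 30*3 = 90)
-29*((q + 6) + 113) = -29*((90 + 6) + 113) = -29*(96 + 113) = -29*209 = -6061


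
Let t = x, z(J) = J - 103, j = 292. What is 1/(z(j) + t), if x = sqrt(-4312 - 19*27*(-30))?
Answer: 189/24643 - sqrt(11078)/24643 ≈ 0.0033984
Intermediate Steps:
z(J) = -103 + J
x = sqrt(11078) (x = sqrt(-4312 - 513*(-30)) = sqrt(-4312 + 15390) = sqrt(11078) ≈ 105.25)
t = sqrt(11078) ≈ 105.25
1/(z(j) + t) = 1/((-103 + 292) + sqrt(11078)) = 1/(189 + sqrt(11078))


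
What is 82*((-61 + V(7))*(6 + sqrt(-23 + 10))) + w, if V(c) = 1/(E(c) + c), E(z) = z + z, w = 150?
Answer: -208870/7 - 104960*I*sqrt(13)/21 ≈ -29839.0 - 18021.0*I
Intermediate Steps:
E(z) = 2*z
V(c) = 1/(3*c) (V(c) = 1/(2*c + c) = 1/(3*c))
82*((-61 + V(7))*(6 + sqrt(-23 + 10))) + w = 82*((-61 + (1/3)/7)*(6 + sqrt(-23 + 10))) + 150 = 82*((-61 + (1/3)*(1/7))*(6 + sqrt(-13))) + 150 = 82*((-61 + 1/21)*(6 + I*sqrt(13))) + 150 = 82*(-1280*(6 + I*sqrt(13))/21) + 150 = 82*(-2560/7 - 1280*I*sqrt(13)/21) + 150 = (-209920/7 - 104960*I*sqrt(13)/21) + 150 = -208870/7 - 104960*I*sqrt(13)/21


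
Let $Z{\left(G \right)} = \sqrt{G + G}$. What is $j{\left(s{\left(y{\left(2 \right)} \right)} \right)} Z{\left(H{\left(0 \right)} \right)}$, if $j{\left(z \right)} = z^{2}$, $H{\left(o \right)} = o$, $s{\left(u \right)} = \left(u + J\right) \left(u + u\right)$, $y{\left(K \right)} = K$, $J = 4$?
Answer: $0$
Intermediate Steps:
$s{\left(u \right)} = 2 u \left(4 + u\right)$ ($s{\left(u \right)} = \left(u + 4\right) \left(u + u\right) = \left(4 + u\right) 2 u = 2 u \left(4 + u\right)$)
$Z{\left(G \right)} = \sqrt{2} \sqrt{G}$ ($Z{\left(G \right)} = \sqrt{2 G} = \sqrt{2} \sqrt{G}$)
$j{\left(s{\left(y{\left(2 \right)} \right)} \right)} Z{\left(H{\left(0 \right)} \right)} = \left(2 \cdot 2 \left(4 + 2\right)\right)^{2} \sqrt{2} \sqrt{0} = \left(2 \cdot 2 \cdot 6\right)^{2} \sqrt{2} \cdot 0 = 24^{2} \cdot 0 = 576 \cdot 0 = 0$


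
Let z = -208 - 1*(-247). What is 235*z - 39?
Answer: 9126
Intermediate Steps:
z = 39 (z = -208 + 247 = 39)
235*z - 39 = 235*39 - 39 = 9165 - 39 = 9126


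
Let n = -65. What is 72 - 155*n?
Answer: 10147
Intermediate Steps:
72 - 155*n = 72 - 155*(-65) = 72 + 10075 = 10147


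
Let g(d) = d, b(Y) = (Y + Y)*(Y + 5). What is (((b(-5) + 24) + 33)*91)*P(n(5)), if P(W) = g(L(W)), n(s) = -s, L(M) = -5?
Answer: -25935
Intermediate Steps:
b(Y) = 2*Y*(5 + Y) (b(Y) = (2*Y)*(5 + Y) = 2*Y*(5 + Y))
P(W) = -5
(((b(-5) + 24) + 33)*91)*P(n(5)) = (((2*(-5)*(5 - 5) + 24) + 33)*91)*(-5) = (((2*(-5)*0 + 24) + 33)*91)*(-5) = (((0 + 24) + 33)*91)*(-5) = ((24 + 33)*91)*(-5) = (57*91)*(-5) = 5187*(-5) = -25935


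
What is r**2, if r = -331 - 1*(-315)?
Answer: 256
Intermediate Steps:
r = -16 (r = -331 + 315 = -16)
r**2 = (-16)**2 = 256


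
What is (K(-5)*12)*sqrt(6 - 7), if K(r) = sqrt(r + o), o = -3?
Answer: -24*sqrt(2) ≈ -33.941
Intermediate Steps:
K(r) = sqrt(-3 + r) (K(r) = sqrt(r - 3) = sqrt(-3 + r))
(K(-5)*12)*sqrt(6 - 7) = (sqrt(-3 - 5)*12)*sqrt(6 - 7) = (sqrt(-8)*12)*sqrt(-1) = ((2*I*sqrt(2))*12)*I = (24*I*sqrt(2))*I = -24*sqrt(2)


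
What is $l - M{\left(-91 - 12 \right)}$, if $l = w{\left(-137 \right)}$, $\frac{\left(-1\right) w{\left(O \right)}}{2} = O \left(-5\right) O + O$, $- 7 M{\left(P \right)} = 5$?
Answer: $\frac{1315753}{7} \approx 1.8796 \cdot 10^{5}$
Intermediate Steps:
$M{\left(P \right)} = - \frac{5}{7}$ ($M{\left(P \right)} = \left(- \frac{1}{7}\right) 5 = - \frac{5}{7}$)
$w{\left(O \right)} = - 2 O + 10 O^{2}$ ($w{\left(O \right)} = - 2 \left(O \left(-5\right) O + O\right) = - 2 \left(- 5 O O + O\right) = - 2 \left(- 5 O^{2} + O\right) = - 2 \left(O - 5 O^{2}\right) = - 2 O + 10 O^{2}$)
$l = 187964$ ($l = 2 \left(-137\right) \left(-1 + 5 \left(-137\right)\right) = 2 \left(-137\right) \left(-1 - 685\right) = 2 \left(-137\right) \left(-686\right) = 187964$)
$l - M{\left(-91 - 12 \right)} = 187964 - - \frac{5}{7} = 187964 + \frac{5}{7} = \frac{1315753}{7}$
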